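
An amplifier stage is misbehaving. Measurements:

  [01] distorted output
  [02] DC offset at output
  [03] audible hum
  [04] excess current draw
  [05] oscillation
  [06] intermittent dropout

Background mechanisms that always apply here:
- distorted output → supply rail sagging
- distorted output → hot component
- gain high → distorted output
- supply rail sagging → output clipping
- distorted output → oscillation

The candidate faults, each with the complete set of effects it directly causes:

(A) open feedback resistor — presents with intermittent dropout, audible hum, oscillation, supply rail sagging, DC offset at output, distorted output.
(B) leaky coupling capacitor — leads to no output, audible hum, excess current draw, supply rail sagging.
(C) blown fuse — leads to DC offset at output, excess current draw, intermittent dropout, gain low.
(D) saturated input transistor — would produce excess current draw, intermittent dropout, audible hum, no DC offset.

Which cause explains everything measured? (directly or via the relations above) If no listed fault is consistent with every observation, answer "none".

Testing each hypothesis:
(A) open feedback resistor — does not account for excess current draw
(B) leaky coupling capacitor — does not account for distorted output, DC offset at output, oscillation, intermittent dropout
(C) blown fuse — distorted output miss; DC offset at output match; audible hum miss; excess current draw match; oscillation miss; intermittent dropout match
(D) saturated input transistor — fails on distorted output, DC offset at output, oscillation (predicts no DC offset, not DC offset at output)
None of the listed candidates fits everything.

none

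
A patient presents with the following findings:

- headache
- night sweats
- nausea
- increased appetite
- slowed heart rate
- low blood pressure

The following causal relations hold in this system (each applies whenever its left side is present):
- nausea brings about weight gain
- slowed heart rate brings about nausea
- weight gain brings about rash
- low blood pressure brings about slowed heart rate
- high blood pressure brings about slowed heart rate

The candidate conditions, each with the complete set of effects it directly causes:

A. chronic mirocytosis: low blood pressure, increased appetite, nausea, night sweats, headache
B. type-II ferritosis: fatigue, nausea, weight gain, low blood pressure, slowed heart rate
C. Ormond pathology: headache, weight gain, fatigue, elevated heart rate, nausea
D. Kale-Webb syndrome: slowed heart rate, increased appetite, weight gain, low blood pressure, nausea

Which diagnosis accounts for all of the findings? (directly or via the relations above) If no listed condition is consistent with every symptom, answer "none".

Per-candidate check:
(A) chronic mirocytosis — headache +; night sweats +; nausea +; increased appetite +; slowed heart rate + (via low blood pressure → slowed heart rate); low blood pressure +
(B) type-II ferritosis — headache -; night sweats -; nausea +; increased appetite -; slowed heart rate +; low blood pressure +
(C) Ormond pathology — headache +; night sweats -; nausea +; increased appetite -; slowed heart rate -; low blood pressure -
(D) Kale-Webb syndrome — does not account for headache, night sweats
(A) alone accounts for all the evidence.

A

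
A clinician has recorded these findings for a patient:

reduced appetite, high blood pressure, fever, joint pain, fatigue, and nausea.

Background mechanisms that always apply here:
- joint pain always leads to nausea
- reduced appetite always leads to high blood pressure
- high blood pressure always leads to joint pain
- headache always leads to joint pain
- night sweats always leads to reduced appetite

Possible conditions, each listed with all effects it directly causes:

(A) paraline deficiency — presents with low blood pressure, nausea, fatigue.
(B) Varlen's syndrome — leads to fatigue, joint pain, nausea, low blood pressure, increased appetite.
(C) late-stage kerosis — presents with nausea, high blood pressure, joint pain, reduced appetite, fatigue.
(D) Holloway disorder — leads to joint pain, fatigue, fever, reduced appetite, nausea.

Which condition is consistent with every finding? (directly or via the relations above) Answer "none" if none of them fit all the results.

D

Checking each candidate against the observations:
(A) paraline deficiency — fails on reduced appetite, high blood pressure, fever, joint pain (predicts low blood pressure, not high blood pressure)
(B) Varlen's syndrome — reduced appetite ✗; high blood pressure ✗; fever ✗; joint pain ✓; fatigue ✓; nausea ✓
(C) late-stage kerosis — reduced appetite ✓; high blood pressure ✓; fever ✗; joint pain ✓; fatigue ✓; nausea ✓
(D) Holloway disorder — accounts for every observation (high blood pressure via reduced appetite → high blood pressure)
Only (D) is consistent with every observation.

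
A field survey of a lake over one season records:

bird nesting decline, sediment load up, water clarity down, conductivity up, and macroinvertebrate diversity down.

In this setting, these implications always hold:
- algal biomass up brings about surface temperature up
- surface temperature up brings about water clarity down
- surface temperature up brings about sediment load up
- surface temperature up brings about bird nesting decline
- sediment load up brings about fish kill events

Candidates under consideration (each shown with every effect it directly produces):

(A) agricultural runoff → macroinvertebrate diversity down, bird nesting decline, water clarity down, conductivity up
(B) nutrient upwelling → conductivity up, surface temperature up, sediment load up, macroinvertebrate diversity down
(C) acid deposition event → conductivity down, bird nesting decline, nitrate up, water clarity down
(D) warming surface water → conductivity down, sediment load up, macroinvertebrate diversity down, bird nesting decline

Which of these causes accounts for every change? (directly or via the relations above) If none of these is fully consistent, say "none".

Testing each hypothesis:
(A) agricultural runoff — does not account for sediment load up
(B) nutrient upwelling — bird nesting decline ✓ (via surface temperature up → bird nesting decline); sediment load up ✓; water clarity down ✓ (via surface temperature up → water clarity down); conductivity up ✓; macroinvertebrate diversity down ✓
(C) acid deposition event — fails on sediment load up, conductivity up, macroinvertebrate diversity down (predicts conductivity down, not conductivity up)
(D) warming surface water — fails on water clarity down, conductivity up (predicts conductivity down, not conductivity up)
Only (B) is consistent with every observation.

B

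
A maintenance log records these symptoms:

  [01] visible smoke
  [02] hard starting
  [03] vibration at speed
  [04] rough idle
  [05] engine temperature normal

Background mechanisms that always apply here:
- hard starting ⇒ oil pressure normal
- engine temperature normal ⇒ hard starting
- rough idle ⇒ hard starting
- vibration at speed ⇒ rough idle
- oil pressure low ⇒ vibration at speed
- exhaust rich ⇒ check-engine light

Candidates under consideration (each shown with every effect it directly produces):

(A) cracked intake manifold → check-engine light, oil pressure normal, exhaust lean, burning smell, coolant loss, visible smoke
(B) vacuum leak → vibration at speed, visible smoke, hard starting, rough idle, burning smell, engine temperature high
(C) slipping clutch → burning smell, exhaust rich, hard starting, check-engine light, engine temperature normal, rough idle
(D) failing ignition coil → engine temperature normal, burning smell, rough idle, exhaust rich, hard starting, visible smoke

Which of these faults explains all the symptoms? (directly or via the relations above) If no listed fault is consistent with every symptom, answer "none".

Per-candidate check:
(A) cracked intake manifold — visible smoke ✓; hard starting ✗; vibration at speed ✗; rough idle ✗; engine temperature normal ✗
(B) vacuum leak — fails on engine temperature normal (predicts engine temperature high, not engine temperature normal)
(C) slipping clutch — does not account for visible smoke, vibration at speed
(D) failing ignition coil — does not account for vibration at speed
No candidate is consistent with all observations.

none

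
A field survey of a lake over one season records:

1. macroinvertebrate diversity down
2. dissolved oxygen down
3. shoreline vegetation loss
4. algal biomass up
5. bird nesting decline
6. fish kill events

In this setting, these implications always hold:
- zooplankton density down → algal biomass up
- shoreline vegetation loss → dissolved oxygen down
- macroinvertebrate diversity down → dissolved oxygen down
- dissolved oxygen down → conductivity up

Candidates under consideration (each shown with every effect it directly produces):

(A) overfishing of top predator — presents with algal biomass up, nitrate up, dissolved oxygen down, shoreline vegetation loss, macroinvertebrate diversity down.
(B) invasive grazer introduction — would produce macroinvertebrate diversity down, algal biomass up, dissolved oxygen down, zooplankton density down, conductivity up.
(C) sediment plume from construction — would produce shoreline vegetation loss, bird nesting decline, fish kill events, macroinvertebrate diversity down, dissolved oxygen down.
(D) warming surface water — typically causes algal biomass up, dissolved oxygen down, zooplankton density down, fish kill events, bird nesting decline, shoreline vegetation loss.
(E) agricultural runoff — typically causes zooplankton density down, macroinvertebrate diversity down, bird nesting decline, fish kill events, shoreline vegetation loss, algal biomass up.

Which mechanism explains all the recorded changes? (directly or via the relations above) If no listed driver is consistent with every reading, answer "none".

Per-candidate check:
(A) overfishing of top predator — macroinvertebrate diversity down match; dissolved oxygen down match; shoreline vegetation loss match; algal biomass up match; bird nesting decline miss; fish kill events miss
(B) invasive grazer introduction — does not account for shoreline vegetation loss, bird nesting decline, fish kill events
(C) sediment plume from construction — does not account for algal biomass up
(D) warming surface water — macroinvertebrate diversity down miss; dissolved oxygen down match; shoreline vegetation loss match; algal biomass up match; bird nesting decline match; fish kill events match
(E) agricultural runoff — macroinvertebrate diversity down match; dissolved oxygen down match (through shoreline vegetation loss → dissolved oxygen down); shoreline vegetation loss match; algal biomass up match; bird nesting decline match; fish kill events match
(E) is the only candidate with no mismatches.

E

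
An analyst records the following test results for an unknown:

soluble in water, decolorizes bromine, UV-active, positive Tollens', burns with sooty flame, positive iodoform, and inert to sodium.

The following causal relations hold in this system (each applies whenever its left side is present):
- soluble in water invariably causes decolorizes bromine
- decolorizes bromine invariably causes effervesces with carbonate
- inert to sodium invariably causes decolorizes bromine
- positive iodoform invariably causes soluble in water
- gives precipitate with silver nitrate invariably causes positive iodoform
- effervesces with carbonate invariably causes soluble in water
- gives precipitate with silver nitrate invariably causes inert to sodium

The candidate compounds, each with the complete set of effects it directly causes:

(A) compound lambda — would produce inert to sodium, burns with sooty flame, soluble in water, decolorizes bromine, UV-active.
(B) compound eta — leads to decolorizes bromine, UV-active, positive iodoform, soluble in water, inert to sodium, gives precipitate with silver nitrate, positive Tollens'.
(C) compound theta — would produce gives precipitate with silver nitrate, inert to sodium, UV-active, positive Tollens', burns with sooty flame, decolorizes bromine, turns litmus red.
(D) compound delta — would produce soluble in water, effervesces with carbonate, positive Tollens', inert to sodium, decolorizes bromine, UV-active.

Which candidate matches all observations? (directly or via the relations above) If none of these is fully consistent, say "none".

C

For each candidate, compare predicted effects to what was observed:
(A) compound lambda — soluble in water +; decolorizes bromine +; UV-active +; positive Tollens' -; burns with sooty flame +; positive iodoform -; inert to sodium +
(B) compound eta — does not account for burns with sooty flame
(C) compound theta — accounts for every observation (soluble in water through gives precipitate with silver nitrate → positive iodoform → soluble in water)
(D) compound delta — does not account for burns with sooty flame, positive iodoform
Only (C) is consistent with every observation.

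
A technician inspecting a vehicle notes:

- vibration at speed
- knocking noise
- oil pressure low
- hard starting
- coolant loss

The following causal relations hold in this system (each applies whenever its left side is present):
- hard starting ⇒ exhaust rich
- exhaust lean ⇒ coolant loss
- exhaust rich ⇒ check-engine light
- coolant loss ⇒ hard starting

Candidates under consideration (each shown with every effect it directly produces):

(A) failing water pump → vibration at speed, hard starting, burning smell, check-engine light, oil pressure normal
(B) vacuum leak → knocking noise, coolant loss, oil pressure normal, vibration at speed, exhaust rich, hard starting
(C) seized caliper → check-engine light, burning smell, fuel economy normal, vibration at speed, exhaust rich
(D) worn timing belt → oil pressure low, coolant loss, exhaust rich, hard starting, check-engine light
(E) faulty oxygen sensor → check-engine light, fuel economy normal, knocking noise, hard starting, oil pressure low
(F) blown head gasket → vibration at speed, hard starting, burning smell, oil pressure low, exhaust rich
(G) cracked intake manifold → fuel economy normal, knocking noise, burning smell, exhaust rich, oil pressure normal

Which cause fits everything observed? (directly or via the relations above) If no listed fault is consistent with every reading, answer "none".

Per-candidate check:
(A) failing water pump — vibration at speed ✓; knocking noise ✗; oil pressure low ✗; hard starting ✓; coolant loss ✗
(B) vacuum leak — fails on oil pressure low (predicts oil pressure normal, not oil pressure low)
(C) seized caliper — vibration at speed ✓; knocking noise ✗; oil pressure low ✗; hard starting ✗; coolant loss ✗
(D) worn timing belt — does not account for vibration at speed, knocking noise
(E) faulty oxygen sensor — does not account for vibration at speed, coolant loss
(F) blown head gasket — vibration at speed ✓; knocking noise ✗; oil pressure low ✓; hard starting ✓; coolant loss ✗
(G) cracked intake manifold — fails on vibration at speed, oil pressure low, hard starting, coolant loss (predicts oil pressure normal, not oil pressure low)
None of the listed candidates fits everything.

none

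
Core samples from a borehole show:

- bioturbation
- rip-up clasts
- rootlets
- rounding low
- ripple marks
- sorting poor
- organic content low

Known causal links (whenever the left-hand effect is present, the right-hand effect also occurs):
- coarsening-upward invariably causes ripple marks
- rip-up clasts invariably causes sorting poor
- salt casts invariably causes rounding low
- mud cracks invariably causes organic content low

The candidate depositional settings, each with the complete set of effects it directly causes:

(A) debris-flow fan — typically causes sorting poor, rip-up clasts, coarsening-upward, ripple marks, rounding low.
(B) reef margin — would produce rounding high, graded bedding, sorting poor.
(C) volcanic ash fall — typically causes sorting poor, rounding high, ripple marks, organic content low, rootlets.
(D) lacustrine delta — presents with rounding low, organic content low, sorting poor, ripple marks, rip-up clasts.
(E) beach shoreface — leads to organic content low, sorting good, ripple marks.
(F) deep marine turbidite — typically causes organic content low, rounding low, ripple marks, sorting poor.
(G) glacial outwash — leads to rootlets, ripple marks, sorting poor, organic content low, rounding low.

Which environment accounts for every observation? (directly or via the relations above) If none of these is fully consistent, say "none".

Per-candidate check:
(A) debris-flow fan — does not account for bioturbation, rootlets, organic content low
(B) reef margin — bioturbation NO; rip-up clasts NO; rootlets NO; rounding low NO; ripple marks NO; sorting poor yes; organic content low NO
(C) volcanic ash fall — bioturbation NO; rip-up clasts NO; rootlets yes; rounding low NO; ripple marks yes; sorting poor yes; organic content low yes
(D) lacustrine delta — does not account for bioturbation, rootlets
(E) beach shoreface — bioturbation NO; rip-up clasts NO; rootlets NO; rounding low NO; ripple marks yes; sorting poor NO; organic content low yes
(F) deep marine turbidite — does not account for bioturbation, rip-up clasts, rootlets
(G) glacial outwash — bioturbation NO; rip-up clasts NO; rootlets yes; rounding low yes; ripple marks yes; sorting poor yes; organic content low yes
No candidate is consistent with all observations.

none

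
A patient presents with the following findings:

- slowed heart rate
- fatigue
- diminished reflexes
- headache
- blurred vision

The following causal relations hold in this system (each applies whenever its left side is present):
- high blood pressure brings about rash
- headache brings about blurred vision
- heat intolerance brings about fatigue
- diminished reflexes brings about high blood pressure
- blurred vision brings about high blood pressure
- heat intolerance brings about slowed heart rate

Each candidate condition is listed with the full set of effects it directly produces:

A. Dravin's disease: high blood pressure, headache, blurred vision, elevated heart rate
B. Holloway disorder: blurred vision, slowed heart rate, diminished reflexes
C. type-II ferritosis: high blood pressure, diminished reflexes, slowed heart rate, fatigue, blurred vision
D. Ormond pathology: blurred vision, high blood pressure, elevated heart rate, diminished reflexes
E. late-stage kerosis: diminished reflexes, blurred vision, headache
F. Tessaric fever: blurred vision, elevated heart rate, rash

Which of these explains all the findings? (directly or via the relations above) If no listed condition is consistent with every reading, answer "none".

none

Testing each hypothesis:
(A) Dravin's disease — fails on slowed heart rate, fatigue, diminished reflexes (predicts elevated heart rate, not slowed heart rate)
(B) Holloway disorder — does not account for fatigue, headache
(C) type-II ferritosis — slowed heart rate ✓; fatigue ✓; diminished reflexes ✓; headache ✗; blurred vision ✓
(D) Ormond pathology — slowed heart rate ✗; fatigue ✗; diminished reflexes ✓; headache ✗; blurred vision ✓
(E) late-stage kerosis — does not account for slowed heart rate, fatigue
(F) Tessaric fever — fails on slowed heart rate, fatigue, diminished reflexes, headache (predicts elevated heart rate, not slowed heart rate)
Every candidate fails on at least one observation.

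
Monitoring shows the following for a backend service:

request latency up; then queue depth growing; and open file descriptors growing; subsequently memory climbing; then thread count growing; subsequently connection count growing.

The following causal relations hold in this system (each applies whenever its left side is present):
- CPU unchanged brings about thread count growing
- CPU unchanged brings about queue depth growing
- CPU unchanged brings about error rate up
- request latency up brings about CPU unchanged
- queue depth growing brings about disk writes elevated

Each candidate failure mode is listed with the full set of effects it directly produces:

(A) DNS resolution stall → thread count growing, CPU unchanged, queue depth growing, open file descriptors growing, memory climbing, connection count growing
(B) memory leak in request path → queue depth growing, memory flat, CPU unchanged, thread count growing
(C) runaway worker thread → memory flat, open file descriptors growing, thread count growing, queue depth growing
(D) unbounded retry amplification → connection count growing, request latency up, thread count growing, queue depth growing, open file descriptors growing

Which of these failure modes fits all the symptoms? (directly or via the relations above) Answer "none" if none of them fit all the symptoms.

none

Testing each hypothesis:
(A) DNS resolution stall — request latency up NO; queue depth growing yes; open file descriptors growing yes; memory climbing yes; thread count growing yes; connection count growing yes
(B) memory leak in request path — request latency up NO; queue depth growing yes; open file descriptors growing NO; memory climbing NO; thread count growing yes; connection count growing NO
(C) runaway worker thread — fails on request latency up, memory climbing, connection count growing (predicts memory flat, not memory climbing)
(D) unbounded retry amplification — does not account for memory climbing
Every candidate fails on at least one observation.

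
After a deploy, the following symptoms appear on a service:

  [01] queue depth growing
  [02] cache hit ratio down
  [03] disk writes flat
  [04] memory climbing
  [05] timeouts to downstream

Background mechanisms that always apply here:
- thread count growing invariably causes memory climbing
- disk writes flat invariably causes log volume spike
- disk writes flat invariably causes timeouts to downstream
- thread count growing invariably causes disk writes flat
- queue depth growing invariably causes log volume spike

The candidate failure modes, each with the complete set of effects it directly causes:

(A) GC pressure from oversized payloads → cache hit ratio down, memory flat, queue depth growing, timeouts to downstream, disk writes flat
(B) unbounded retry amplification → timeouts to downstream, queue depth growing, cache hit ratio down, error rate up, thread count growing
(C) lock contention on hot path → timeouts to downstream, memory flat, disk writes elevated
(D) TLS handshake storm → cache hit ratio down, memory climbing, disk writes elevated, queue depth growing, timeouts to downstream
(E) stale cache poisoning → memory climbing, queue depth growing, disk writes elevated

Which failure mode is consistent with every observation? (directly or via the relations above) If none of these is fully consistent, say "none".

B

Testing each hypothesis:
(A) GC pressure from oversized payloads — queue depth growing +; cache hit ratio down +; disk writes flat +; memory climbing -; timeouts to downstream +
(B) unbounded retry amplification — queue depth growing +; cache hit ratio down +; disk writes flat + (through thread count growing → disk writes flat); memory climbing + (through thread count growing → memory climbing); timeouts to downstream +
(C) lock contention on hot path — queue depth growing -; cache hit ratio down -; disk writes flat -; memory climbing -; timeouts to downstream +
(D) TLS handshake storm — queue depth growing +; cache hit ratio down +; disk writes flat -; memory climbing +; timeouts to downstream +
(E) stale cache poisoning — fails on cache hit ratio down, disk writes flat, timeouts to downstream (predicts disk writes elevated, not disk writes flat)
(B) is the only candidate with no mismatches.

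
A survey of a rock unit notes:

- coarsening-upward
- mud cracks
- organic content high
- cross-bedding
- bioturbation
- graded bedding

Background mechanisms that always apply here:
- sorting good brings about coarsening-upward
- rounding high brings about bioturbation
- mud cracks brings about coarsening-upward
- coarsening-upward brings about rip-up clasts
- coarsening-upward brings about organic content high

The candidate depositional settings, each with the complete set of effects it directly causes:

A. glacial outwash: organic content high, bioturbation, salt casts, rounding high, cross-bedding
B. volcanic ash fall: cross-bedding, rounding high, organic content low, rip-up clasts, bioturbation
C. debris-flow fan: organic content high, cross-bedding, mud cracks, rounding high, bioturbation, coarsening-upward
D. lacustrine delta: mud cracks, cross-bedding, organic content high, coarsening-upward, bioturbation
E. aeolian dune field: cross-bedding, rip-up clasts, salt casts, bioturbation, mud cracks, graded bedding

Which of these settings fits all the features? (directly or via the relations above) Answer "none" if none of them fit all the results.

E

For each candidate, compare predicted effects to what was observed:
(A) glacial outwash — does not account for coarsening-upward, mud cracks, graded bedding
(B) volcanic ash fall — fails on coarsening-upward, mud cracks, organic content high, graded bedding (predicts organic content low, not organic content high)
(C) debris-flow fan — coarsening-upward yes; mud cracks yes; organic content high yes; cross-bedding yes; bioturbation yes; graded bedding NO
(D) lacustrine delta — coarsening-upward yes; mud cracks yes; organic content high yes; cross-bedding yes; bioturbation yes; graded bedding NO
(E) aeolian dune field — accounts for every observation (coarsening-upward by mud cracks → coarsening-upward)
(E) is the only candidate with no mismatches.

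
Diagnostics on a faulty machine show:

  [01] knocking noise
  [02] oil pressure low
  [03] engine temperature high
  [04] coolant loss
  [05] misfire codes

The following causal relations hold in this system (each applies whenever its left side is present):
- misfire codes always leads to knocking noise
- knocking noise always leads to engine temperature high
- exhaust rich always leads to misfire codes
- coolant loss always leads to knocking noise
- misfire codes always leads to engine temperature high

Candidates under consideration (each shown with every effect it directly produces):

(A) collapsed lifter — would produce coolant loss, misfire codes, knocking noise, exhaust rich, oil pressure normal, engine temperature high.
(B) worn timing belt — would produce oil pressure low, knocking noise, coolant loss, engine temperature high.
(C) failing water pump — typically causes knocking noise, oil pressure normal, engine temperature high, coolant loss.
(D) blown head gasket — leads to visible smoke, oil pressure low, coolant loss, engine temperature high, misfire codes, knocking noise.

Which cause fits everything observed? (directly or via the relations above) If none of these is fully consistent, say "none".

D

Testing each hypothesis:
(A) collapsed lifter — knocking noise yes; oil pressure low NO; engine temperature high yes; coolant loss yes; misfire codes yes
(B) worn timing belt — knocking noise yes; oil pressure low yes; engine temperature high yes; coolant loss yes; misfire codes NO
(C) failing water pump — fails on oil pressure low, misfire codes (predicts oil pressure normal, not oil pressure low)
(D) blown head gasket — accounts for every observation
Only (D) is consistent with every observation.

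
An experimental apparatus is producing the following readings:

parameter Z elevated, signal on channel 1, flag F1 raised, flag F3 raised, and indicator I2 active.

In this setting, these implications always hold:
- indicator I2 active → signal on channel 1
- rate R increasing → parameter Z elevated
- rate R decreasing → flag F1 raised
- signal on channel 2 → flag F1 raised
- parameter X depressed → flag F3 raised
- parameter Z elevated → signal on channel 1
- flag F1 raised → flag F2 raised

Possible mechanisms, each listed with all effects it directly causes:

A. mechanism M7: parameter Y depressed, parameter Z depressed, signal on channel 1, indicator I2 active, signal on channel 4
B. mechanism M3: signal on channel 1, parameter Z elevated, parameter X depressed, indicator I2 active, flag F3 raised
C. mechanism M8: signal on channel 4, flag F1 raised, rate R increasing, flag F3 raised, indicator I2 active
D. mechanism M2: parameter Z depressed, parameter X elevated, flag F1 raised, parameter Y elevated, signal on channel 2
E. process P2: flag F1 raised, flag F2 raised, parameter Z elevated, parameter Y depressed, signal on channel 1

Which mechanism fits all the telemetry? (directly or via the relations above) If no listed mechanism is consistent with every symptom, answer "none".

C

Checking each candidate against the observations:
(A) mechanism M7 — fails on parameter Z elevated, flag F1 raised, flag F3 raised (predicts parameter Z depressed, not parameter Z elevated)
(B) mechanism M3 — does not account for flag F1 raised
(C) mechanism M8 — parameter Z elevated ✓ (via rate R increasing → parameter Z elevated); signal on channel 1 ✓ (via indicator I2 active → signal on channel 1); flag F1 raised ✓; flag F3 raised ✓; indicator I2 active ✓
(D) mechanism M2 — fails on parameter Z elevated, signal on channel 1, flag F3 raised, indicator I2 active (predicts parameter Z depressed, not parameter Z elevated)
(E) process P2 — parameter Z elevated ✓; signal on channel 1 ✓; flag F1 raised ✓; flag F3 raised ✗; indicator I2 active ✗
Only (C) is consistent with every observation.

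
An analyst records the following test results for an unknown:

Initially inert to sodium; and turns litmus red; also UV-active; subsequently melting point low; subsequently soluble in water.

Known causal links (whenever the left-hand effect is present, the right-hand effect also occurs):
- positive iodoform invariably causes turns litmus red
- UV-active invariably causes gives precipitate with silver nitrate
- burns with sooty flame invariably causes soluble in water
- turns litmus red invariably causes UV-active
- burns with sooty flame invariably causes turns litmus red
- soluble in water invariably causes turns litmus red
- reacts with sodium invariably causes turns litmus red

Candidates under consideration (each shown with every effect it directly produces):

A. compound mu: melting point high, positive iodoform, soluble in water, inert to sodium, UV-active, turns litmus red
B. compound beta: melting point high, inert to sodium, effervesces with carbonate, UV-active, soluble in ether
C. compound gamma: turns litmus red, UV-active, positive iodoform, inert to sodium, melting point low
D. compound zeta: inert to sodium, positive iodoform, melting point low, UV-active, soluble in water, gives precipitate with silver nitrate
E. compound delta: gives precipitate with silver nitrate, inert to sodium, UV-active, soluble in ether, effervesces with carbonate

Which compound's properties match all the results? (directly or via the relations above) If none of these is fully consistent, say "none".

D

Checking each candidate against the observations:
(A) compound mu — fails on melting point low (predicts melting point high, not melting point low)
(B) compound beta — fails on turns litmus red, melting point low, soluble in water (predicts melting point high, not melting point low)
(C) compound gamma — inert to sodium +; turns litmus red +; UV-active +; melting point low +; soluble in water -
(D) compound zeta — inert to sodium +; turns litmus red + (by soluble in water → turns litmus red); UV-active +; melting point low +; soluble in water +
(E) compound delta — does not account for turns litmus red, melting point low, soluble in water
Only (D) is consistent with every observation.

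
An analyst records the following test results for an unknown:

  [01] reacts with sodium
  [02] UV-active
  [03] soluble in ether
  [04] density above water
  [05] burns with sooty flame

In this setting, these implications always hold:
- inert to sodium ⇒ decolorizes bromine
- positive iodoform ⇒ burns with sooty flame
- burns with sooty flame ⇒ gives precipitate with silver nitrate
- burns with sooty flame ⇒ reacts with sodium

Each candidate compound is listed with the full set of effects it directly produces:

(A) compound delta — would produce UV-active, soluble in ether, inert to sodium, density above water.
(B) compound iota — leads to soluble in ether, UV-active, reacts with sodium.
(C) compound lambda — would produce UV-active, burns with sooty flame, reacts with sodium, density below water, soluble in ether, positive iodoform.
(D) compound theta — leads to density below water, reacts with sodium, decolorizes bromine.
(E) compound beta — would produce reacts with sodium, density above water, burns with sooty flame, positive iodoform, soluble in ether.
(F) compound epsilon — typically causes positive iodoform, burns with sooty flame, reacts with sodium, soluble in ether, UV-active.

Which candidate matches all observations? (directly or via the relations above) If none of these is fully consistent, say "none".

Per-candidate check:
(A) compound delta — reacts with sodium miss; UV-active match; soluble in ether match; density above water match; burns with sooty flame miss
(B) compound iota — reacts with sodium match; UV-active match; soluble in ether match; density above water miss; burns with sooty flame miss
(C) compound lambda — fails on density above water (predicts density below water, not density above water)
(D) compound theta — fails on UV-active, soluble in ether, density above water, burns with sooty flame (predicts density below water, not density above water)
(E) compound beta — reacts with sodium match; UV-active miss; soluble in ether match; density above water match; burns with sooty flame match
(F) compound epsilon — reacts with sodium match; UV-active match; soluble in ether match; density above water miss; burns with sooty flame match
None of the listed candidates fits everything.

none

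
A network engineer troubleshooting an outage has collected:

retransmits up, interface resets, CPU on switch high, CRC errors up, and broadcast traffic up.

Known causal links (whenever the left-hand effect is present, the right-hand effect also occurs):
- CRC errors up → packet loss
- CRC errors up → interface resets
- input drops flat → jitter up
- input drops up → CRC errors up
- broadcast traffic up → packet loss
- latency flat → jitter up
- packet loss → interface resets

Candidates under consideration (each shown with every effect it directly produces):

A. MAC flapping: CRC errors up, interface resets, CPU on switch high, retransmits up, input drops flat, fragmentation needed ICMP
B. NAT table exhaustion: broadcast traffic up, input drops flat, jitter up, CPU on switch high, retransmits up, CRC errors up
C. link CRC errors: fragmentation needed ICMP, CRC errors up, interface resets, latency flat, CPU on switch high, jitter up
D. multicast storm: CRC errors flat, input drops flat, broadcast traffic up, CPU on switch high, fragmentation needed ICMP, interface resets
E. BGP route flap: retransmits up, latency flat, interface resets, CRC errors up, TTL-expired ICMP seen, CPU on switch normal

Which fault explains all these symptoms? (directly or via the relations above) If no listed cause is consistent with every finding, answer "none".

B

Per-candidate check:
(A) MAC flapping — retransmits up ✓; interface resets ✓; CPU on switch high ✓; CRC errors up ✓; broadcast traffic up ✗
(B) NAT table exhaustion — retransmits up ✓; interface resets ✓ (via CRC errors up → interface resets); CPU on switch high ✓; CRC errors up ✓; broadcast traffic up ✓
(C) link CRC errors — does not account for retransmits up, broadcast traffic up
(D) multicast storm — retransmits up ✗; interface resets ✓; CPU on switch high ✓; CRC errors up ✗; broadcast traffic up ✓
(E) BGP route flap — fails on CPU on switch high, broadcast traffic up (predicts CPU on switch normal, not CPU on switch high)
(B) is the only candidate with no mismatches.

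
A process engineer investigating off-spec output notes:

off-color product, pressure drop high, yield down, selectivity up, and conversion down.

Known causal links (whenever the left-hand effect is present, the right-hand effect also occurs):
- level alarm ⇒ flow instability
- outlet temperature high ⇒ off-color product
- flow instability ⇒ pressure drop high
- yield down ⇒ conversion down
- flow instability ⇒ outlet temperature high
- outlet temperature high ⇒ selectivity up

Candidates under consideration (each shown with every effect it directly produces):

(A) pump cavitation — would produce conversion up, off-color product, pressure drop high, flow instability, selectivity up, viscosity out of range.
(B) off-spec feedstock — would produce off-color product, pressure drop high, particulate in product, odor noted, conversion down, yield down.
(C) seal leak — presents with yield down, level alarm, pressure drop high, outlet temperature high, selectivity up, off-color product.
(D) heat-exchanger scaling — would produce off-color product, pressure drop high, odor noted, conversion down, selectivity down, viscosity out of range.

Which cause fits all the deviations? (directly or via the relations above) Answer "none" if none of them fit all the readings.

C

Checking each candidate against the observations:
(A) pump cavitation — off-color product ✓; pressure drop high ✓; yield down ✗; selectivity up ✓; conversion down ✗
(B) off-spec feedstock — off-color product ✓; pressure drop high ✓; yield down ✓; selectivity up ✗; conversion down ✓
(C) seal leak — accounts for every observation (conversion down via yield down → conversion down)
(D) heat-exchanger scaling — off-color product ✓; pressure drop high ✓; yield down ✗; selectivity up ✗; conversion down ✓
(C) is the only candidate with no mismatches.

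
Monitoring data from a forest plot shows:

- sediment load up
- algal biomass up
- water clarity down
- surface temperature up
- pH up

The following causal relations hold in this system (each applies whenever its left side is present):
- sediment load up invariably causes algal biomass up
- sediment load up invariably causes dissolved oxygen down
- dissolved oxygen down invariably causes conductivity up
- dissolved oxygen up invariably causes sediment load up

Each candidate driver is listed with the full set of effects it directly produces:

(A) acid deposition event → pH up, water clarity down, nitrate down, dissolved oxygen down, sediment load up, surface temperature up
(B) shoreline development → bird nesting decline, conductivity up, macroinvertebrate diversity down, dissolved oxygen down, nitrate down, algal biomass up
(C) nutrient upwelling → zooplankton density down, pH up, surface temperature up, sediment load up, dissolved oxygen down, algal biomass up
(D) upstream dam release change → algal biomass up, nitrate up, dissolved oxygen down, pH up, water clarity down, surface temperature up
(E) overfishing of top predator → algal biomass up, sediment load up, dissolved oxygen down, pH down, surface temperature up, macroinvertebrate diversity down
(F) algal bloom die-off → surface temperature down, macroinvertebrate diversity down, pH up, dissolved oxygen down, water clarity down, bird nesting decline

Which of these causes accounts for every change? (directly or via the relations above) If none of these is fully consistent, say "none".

For each candidate, compare predicted effects to what was observed:
(A) acid deposition event — sediment load up +; algal biomass up + (by sediment load up → algal biomass up); water clarity down +; surface temperature up +; pH up +
(B) shoreline development — sediment load up -; algal biomass up +; water clarity down -; surface temperature up -; pH up -
(C) nutrient upwelling — sediment load up +; algal biomass up +; water clarity down -; surface temperature up +; pH up +
(D) upstream dam release change — does not account for sediment load up
(E) overfishing of top predator — sediment load up +; algal biomass up +; water clarity down -; surface temperature up +; pH up -
(F) algal bloom die-off — fails on sediment load up, algal biomass up, surface temperature up (predicts surface temperature down, not surface temperature up)
(A) alone accounts for all the evidence.

A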